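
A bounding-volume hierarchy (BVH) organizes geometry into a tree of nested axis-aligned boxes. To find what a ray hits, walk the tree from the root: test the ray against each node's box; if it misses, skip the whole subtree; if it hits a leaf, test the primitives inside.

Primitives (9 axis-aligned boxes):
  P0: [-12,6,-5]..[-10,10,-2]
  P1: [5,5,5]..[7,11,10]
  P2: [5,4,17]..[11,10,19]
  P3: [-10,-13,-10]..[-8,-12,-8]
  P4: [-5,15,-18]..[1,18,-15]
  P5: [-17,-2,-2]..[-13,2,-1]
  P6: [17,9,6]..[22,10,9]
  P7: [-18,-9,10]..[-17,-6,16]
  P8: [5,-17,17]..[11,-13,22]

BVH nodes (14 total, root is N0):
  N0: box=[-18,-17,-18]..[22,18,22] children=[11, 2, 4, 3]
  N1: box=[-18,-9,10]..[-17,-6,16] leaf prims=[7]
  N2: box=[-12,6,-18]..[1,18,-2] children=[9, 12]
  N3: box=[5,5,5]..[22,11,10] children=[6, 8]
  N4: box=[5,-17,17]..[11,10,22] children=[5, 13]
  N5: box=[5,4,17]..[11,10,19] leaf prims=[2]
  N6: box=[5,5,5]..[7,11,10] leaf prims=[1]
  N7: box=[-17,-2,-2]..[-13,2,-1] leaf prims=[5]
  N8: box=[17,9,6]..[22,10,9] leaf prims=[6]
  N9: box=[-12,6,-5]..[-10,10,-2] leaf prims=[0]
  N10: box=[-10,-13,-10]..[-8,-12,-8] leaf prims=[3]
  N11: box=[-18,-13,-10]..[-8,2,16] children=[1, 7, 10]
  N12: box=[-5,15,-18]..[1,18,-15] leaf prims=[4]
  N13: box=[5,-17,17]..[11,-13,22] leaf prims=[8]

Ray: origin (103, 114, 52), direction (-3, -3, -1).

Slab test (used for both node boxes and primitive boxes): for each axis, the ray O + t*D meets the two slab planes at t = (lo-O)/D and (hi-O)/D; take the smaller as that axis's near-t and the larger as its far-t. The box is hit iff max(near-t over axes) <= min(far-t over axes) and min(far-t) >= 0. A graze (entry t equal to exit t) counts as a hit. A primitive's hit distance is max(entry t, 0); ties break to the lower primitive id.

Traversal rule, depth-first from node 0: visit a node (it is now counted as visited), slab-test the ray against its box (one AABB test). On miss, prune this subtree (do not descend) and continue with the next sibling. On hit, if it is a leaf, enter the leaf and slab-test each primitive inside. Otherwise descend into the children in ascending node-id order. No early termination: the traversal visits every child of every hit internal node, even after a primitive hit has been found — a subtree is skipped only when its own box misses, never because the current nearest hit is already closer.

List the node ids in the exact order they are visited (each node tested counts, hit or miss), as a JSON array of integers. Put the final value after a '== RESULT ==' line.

Trace the traversal:
N0 x:[27,121/3] y:[32,131/3] z:[30,70] -> hit [32,121/3], descend [2, 3, 4, 11]
  N2 x:[34,115/3] y:[32,36] z:[54,70] -> miss, prune
  N3 x:[27,98/3] y:[103/3,109/3] z:[42,47] -> miss, prune
  N4 x:[92/3,98/3] y:[104/3,131/3] z:[30,35] -> miss, prune
  N11 x:[37,121/3] y:[112/3,127/3] z:[36,62] -> hit [112/3,121/3], descend [1, 7, 10]
    N1 x:[40,121/3] y:[40,41] z:[36,42] -> hit [40,121/3] leaf, test {P7@t=40}
    N7 x:[116/3,40] y:[112/3,116/3] z:[53,54] -> miss, prune
    N10 x:[37,113/3] y:[42,127/3] z:[60,62] -> miss, prune

Summary -> nodes [0, 2, 3, 4, 11, 1, 7, 10]; box-tests=8; leaf-entries=1; first=P7

== RESULT ==
[0, 2, 3, 4, 11, 1, 7, 10]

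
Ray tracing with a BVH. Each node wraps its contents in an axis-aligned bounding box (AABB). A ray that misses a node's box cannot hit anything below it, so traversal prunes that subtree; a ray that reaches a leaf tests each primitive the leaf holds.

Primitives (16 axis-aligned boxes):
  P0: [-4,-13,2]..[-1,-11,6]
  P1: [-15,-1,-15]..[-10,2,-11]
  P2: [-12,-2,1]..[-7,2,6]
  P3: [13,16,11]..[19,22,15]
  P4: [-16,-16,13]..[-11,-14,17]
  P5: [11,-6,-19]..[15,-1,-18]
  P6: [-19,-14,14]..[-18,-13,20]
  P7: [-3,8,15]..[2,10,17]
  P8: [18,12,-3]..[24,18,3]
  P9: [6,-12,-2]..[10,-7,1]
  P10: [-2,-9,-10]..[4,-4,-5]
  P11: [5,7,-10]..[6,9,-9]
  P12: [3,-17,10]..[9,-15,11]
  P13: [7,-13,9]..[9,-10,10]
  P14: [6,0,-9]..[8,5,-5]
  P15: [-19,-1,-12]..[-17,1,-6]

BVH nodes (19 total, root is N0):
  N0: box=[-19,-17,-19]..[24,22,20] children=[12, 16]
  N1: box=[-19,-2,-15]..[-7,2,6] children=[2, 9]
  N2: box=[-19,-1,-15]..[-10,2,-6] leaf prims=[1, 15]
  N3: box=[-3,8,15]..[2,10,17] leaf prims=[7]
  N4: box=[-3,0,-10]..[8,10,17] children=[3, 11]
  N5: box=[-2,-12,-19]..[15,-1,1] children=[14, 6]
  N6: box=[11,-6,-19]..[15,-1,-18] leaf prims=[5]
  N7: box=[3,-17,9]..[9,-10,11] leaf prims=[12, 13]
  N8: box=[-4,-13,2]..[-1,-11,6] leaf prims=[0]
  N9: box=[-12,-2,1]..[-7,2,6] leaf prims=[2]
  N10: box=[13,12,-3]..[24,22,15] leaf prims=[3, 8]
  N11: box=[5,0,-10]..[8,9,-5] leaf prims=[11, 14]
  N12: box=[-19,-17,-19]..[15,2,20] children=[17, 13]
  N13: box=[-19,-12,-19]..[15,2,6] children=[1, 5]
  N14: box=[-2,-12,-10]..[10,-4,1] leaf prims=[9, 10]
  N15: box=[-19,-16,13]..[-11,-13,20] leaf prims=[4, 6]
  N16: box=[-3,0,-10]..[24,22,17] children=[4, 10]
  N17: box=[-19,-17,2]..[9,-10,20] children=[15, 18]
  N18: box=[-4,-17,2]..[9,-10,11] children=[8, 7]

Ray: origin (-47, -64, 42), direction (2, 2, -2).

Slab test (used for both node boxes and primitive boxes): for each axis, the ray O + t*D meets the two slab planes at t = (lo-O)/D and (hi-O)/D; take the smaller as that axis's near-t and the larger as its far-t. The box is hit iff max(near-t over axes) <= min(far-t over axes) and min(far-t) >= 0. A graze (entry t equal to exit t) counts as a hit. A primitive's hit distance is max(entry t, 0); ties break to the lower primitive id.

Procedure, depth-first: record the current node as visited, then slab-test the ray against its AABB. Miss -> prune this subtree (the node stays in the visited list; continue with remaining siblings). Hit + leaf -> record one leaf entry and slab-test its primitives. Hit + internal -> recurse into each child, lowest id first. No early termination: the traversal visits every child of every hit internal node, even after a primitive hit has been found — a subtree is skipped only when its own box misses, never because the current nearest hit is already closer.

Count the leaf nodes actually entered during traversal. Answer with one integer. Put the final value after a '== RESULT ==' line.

Walk:
N0 x:[14,71/2] y:[47/2,43] z:[11,61/2] -> hit [47/2,61/2], descend [12, 16]
  N12 x:[14,31] y:[47/2,33] z:[11,61/2] -> hit [47/2,61/2], descend [13, 17]
    N13 x:[14,31] y:[26,33] z:[18,61/2] -> hit [26,61/2], descend [1, 5]
      N1 x:[14,20] y:[31,33] z:[18,57/2] -> miss, prune
      N5 x:[45/2,31] y:[26,63/2] z:[41/2,61/2] -> hit [26,61/2], descend [6, 14]
        N6 x:[29,31] y:[29,63/2] z:[30,61/2] -> hit [30,61/2] leaf, test {P5@t=30}
        N14 x:[45/2,57/2] y:[26,30] z:[41/2,26] -> hit [26,26] leaf, test {P9(miss), P10(miss)}
    N17 x:[14,28] y:[47/2,27] z:[11,20] -> miss, prune
  N16 x:[22,71/2] y:[32,43] z:[25/2,26] -> miss, prune

Summary -> nodes [0, 12, 13, 1, 5, 6, 14, 17, 16]; box-tests=9; leaf-entries=2; first=P5

== RESULT ==
2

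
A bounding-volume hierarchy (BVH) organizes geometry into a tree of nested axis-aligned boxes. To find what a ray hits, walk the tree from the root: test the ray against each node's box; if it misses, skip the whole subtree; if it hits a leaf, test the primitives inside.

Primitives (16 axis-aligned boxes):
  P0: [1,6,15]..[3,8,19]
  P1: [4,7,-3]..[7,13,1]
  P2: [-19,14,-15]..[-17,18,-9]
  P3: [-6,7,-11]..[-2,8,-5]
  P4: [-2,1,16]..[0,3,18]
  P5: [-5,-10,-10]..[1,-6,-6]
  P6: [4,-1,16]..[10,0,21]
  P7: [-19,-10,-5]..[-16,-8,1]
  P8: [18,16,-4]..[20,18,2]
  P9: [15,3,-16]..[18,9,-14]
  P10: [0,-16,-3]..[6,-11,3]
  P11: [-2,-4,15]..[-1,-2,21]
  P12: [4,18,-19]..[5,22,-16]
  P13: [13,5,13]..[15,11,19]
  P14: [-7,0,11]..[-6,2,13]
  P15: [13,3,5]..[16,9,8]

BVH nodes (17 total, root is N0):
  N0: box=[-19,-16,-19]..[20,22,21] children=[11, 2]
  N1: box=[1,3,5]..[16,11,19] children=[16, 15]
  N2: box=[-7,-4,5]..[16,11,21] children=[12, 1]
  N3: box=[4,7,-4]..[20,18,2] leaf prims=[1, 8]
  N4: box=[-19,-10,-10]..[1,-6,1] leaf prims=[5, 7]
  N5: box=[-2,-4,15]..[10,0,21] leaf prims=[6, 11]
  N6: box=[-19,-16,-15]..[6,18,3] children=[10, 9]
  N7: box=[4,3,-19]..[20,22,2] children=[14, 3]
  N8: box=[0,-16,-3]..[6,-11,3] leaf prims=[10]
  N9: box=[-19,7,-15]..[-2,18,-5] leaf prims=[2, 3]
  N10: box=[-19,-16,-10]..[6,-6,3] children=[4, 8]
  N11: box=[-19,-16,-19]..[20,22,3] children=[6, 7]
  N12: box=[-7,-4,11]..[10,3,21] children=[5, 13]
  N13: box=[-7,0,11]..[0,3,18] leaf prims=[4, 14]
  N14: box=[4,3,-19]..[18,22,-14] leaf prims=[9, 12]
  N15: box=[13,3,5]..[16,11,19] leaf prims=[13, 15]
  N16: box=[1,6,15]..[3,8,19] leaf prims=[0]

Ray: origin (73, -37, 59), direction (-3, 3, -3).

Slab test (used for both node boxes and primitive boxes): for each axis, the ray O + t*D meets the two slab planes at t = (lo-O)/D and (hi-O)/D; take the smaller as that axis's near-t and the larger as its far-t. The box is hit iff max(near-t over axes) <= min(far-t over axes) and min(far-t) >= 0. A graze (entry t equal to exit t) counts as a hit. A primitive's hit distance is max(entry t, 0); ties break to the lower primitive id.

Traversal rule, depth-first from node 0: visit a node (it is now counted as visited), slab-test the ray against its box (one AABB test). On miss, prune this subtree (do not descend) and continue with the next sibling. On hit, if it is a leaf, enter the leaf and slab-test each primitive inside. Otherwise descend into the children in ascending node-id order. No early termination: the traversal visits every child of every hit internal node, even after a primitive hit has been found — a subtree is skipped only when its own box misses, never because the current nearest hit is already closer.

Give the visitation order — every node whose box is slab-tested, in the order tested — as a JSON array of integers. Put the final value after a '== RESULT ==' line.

Walk:
N0 x:[53/3,92/3] y:[7,59/3] z:[38/3,26] -> hit [53/3,59/3], descend [2, 11]
  N2 x:[19,80/3] y:[11,16] z:[38/3,18] -> miss, prune
  N11 x:[53/3,92/3] y:[7,59/3] z:[56/3,26] -> hit [56/3,59/3], descend [6, 7]
    N6 x:[67/3,92/3] y:[7,55/3] z:[56/3,74/3] -> miss, prune
    N7 x:[53/3,23] y:[40/3,59/3] z:[19,26] -> hit [19,59/3], descend [3, 14]
      N3 x:[53/3,23] y:[44/3,55/3] z:[19,21] -> miss, prune
      N14 x:[55/3,23] y:[40/3,59/3] z:[73/3,26] -> miss, prune

7 AABB tests over nodes [0, 2, 11, 6, 7, 3, 14]; 0 leaves entered; closest miss.

== RESULT ==
[0, 2, 11, 6, 7, 3, 14]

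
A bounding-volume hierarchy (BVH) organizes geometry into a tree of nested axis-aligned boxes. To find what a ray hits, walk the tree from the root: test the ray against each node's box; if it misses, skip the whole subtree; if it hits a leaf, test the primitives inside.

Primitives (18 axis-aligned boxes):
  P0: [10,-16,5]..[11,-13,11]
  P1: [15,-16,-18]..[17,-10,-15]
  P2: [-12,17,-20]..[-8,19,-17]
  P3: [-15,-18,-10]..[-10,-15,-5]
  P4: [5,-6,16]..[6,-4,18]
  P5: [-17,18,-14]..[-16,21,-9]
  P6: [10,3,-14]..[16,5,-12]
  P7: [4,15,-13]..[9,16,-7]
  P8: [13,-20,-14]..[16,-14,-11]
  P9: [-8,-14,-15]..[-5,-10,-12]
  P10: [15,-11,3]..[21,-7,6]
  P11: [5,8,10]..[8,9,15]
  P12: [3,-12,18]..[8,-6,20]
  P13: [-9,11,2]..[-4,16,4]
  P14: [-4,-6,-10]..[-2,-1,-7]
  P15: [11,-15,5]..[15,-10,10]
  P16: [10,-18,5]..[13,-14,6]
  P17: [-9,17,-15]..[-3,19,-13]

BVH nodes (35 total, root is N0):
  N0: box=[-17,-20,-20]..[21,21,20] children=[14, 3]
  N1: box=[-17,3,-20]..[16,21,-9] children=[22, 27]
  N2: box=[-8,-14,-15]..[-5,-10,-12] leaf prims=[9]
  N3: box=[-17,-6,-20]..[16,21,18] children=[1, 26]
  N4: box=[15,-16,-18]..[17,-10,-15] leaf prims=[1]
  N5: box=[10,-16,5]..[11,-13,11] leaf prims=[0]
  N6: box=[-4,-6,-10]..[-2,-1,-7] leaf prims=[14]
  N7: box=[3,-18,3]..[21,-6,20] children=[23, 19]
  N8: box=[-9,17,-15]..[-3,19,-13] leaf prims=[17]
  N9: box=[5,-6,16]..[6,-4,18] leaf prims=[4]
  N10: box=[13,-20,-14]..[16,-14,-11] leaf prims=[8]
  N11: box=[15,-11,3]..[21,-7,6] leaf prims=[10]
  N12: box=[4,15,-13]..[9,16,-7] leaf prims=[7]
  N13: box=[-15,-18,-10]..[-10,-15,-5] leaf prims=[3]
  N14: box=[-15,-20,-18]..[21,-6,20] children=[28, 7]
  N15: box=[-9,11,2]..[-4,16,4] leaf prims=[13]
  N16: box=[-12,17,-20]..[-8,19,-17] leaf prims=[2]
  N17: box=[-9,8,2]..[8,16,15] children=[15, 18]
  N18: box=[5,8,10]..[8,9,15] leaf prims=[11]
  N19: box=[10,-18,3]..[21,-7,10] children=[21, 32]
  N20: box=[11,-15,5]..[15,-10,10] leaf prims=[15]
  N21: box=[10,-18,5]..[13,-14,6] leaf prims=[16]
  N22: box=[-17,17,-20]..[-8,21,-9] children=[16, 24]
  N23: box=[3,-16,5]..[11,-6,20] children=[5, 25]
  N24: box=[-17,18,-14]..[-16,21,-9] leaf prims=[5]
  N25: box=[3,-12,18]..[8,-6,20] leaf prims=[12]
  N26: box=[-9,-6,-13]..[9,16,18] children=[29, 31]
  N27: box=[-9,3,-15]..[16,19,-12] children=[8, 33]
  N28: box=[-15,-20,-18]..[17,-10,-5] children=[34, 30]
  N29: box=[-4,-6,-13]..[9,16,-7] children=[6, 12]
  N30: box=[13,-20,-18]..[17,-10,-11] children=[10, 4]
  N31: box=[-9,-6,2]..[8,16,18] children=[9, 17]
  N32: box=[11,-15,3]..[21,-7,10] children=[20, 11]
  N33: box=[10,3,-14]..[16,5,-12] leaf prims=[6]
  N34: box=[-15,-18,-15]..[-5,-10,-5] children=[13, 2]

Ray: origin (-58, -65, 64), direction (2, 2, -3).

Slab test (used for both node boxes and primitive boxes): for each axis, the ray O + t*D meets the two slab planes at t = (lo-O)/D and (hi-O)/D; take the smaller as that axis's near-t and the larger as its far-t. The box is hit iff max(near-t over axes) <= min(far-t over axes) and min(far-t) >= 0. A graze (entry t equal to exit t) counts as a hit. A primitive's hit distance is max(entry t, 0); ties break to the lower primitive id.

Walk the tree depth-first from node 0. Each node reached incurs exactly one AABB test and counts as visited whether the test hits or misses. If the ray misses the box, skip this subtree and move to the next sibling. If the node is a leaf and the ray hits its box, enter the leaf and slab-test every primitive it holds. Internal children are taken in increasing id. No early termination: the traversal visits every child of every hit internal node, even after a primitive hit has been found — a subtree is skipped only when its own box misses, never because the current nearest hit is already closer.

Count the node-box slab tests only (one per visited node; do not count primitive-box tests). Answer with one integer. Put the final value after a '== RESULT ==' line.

Trace the traversal:
N0 x:[41/2,79/2] y:[45/2,43] z:[44/3,28] -> hit [45/2,28], descend [3, 14]
  N3 x:[41/2,37] y:[59/2,43] z:[46/3,28] -> miss, prune
  N14 x:[43/2,79/2] y:[45/2,59/2] z:[44/3,82/3] -> hit [45/2,82/3], descend [7, 28]
    N7 x:[61/2,79/2] y:[47/2,59/2] z:[44/3,61/3] -> miss, prune
    N28 x:[43/2,75/2] y:[45/2,55/2] z:[23,82/3] -> hit [23,82/3], descend [30, 34]
      N30 x:[71/2,75/2] y:[45/2,55/2] z:[25,82/3] -> miss, prune
      N34 x:[43/2,53/2] y:[47/2,55/2] z:[23,79/3] -> hit [47/2,79/3], descend [2, 13]
        N2 x:[25,53/2] y:[51/2,55/2] z:[76/3,79/3] -> hit [51/2,79/3] leaf, test {P9@t=51/2}
        N13 x:[43/2,24] y:[47/2,25] z:[23,74/3] -> hit [47/2,24] leaf, test {P3@t=47/2}

9 AABB tests over nodes [0, 3, 14, 7, 28, 30, 34, 2, 13]; 2 leaves entered; closest P3.

== RESULT ==
9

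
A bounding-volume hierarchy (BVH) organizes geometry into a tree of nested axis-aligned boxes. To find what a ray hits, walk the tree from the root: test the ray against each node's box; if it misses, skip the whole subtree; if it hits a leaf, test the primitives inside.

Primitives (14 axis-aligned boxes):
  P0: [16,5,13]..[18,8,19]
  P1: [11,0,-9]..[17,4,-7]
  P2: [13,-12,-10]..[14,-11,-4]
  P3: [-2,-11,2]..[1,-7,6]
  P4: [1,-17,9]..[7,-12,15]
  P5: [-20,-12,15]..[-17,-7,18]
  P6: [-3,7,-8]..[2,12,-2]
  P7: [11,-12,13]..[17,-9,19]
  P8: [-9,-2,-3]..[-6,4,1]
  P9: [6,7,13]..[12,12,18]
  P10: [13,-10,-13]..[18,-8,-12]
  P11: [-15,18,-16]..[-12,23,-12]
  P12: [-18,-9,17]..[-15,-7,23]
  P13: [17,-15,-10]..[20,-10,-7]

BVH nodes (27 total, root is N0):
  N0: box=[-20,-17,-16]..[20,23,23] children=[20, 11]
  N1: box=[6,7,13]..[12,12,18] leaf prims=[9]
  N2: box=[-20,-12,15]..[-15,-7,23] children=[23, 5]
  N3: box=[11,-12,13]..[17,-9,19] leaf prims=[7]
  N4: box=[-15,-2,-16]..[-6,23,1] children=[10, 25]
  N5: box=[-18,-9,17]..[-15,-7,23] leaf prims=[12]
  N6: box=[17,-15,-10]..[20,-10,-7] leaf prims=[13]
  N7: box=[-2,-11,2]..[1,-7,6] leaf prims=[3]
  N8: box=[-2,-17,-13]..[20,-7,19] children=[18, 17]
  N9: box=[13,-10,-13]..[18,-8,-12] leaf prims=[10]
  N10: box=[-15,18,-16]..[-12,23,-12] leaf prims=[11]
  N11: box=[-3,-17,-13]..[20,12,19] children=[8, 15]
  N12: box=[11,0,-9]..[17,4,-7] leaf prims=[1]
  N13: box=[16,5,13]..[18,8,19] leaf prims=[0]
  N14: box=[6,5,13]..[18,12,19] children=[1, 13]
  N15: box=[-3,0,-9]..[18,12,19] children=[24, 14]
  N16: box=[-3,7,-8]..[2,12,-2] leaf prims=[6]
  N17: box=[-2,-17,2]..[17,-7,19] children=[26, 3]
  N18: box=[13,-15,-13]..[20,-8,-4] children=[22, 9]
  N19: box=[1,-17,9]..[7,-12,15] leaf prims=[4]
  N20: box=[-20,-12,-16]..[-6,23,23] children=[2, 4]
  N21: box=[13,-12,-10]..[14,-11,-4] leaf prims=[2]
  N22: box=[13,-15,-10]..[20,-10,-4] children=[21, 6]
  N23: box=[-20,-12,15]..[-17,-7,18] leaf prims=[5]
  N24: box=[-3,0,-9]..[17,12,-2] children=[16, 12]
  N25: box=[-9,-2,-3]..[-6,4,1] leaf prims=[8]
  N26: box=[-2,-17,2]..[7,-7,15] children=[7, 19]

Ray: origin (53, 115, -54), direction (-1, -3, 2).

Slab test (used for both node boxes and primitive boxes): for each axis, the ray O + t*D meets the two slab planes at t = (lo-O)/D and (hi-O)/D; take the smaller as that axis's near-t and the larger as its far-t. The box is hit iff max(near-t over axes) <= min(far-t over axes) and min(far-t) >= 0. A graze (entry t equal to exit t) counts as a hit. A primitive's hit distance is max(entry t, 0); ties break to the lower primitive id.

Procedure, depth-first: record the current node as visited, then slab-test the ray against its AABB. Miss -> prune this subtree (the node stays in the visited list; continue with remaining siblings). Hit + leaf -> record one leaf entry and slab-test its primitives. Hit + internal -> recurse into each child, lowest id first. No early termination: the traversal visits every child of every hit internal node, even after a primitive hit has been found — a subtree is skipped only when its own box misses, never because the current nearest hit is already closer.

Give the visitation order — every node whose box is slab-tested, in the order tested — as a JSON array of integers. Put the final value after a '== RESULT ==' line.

Trace the traversal:
N0 x:[33,73] y:[92/3,44] z:[19,77/2] -> hit [33,77/2], descend [11, 20]
  N11 x:[33,56] y:[103/3,44] z:[41/2,73/2] -> hit [103/3,73/2], descend [8, 15]
    N8 x:[33,55] y:[122/3,44] z:[41/2,73/2] -> miss, prune
    N15 x:[35,56] y:[103/3,115/3] z:[45/2,73/2] -> hit [35,73/2], descend [14, 24]
      N14 x:[35,47] y:[103/3,110/3] z:[67/2,73/2] -> hit [35,73/2], descend [1, 13]
        N1 x:[41,47] y:[103/3,36] z:[67/2,36] -> miss, prune
        N13 x:[35,37] y:[107/3,110/3] z:[67/2,73/2] -> hit [107/3,73/2] leaf, test {P0@t=107/3}
      N24 x:[36,56] y:[103/3,115/3] z:[45/2,26] -> miss, prune
  N20 x:[59,73] y:[92/3,127/3] z:[19,77/2] -> miss, prune

Visited [0, 11, 8, 15, 14, 1, 13, 24, 20]. Tests: 9 box, 1 leaf. Nearest: P0.

== RESULT ==
[0, 11, 8, 15, 14, 1, 13, 24, 20]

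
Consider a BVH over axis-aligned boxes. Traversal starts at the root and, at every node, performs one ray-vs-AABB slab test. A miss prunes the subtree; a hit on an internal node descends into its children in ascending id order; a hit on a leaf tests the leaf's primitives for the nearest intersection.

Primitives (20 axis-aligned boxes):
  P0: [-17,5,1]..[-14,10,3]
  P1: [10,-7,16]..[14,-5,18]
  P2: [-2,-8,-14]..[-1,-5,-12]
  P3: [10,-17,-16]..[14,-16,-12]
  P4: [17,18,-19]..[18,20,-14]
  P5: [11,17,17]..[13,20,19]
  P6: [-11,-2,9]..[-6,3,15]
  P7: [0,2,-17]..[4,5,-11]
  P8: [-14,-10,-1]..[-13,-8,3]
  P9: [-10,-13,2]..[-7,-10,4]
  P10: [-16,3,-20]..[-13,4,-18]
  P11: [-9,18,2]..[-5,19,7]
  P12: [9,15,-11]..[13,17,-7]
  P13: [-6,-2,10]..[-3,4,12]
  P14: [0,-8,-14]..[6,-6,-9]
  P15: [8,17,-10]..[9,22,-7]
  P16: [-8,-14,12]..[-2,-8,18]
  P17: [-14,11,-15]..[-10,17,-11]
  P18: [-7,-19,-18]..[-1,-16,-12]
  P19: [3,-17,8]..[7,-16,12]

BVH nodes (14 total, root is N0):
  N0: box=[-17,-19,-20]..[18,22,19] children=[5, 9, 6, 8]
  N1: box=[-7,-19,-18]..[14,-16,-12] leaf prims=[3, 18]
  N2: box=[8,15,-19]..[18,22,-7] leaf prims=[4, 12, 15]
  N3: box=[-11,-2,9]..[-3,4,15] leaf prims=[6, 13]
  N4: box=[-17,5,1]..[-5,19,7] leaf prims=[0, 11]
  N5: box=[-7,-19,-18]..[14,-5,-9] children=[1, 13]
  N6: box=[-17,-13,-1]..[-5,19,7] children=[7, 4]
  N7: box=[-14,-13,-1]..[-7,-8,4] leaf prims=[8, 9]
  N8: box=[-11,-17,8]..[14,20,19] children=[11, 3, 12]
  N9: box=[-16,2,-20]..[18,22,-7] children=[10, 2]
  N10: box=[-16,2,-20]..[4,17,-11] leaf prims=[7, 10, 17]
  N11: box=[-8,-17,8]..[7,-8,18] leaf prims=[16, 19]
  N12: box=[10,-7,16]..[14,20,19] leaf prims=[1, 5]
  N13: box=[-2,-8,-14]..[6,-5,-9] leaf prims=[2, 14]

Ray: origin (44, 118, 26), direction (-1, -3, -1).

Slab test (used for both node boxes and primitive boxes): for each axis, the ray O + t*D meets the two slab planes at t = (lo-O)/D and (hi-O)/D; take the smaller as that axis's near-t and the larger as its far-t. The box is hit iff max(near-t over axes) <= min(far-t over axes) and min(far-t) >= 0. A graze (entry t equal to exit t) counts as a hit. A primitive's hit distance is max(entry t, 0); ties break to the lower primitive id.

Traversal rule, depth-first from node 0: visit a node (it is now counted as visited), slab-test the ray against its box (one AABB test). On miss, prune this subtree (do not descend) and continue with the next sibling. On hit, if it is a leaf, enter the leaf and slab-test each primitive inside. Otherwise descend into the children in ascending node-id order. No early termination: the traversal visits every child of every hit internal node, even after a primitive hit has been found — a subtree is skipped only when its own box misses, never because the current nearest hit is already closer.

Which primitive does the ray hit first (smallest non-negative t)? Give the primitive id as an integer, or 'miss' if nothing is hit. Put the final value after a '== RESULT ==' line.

Walk:
N0 x:[26,61] y:[32,137/3] z:[7,46] -> hit [32,137/3], descend [5, 6, 8, 9]
  N5 x:[30,51] y:[41,137/3] z:[35,44] -> hit [41,44], descend [1, 13]
    N1 x:[30,51] y:[134/3,137/3] z:[38,44] -> miss, prune
    N13 x:[38,46] y:[41,42] z:[35,40] -> miss, prune
  N6 x:[49,61] y:[33,131/3] z:[19,27] -> miss, prune
  N8 x:[30,55] y:[98/3,45] z:[7,18] -> miss, prune
  N9 x:[26,60] y:[32,116/3] z:[33,46] -> hit [33,116/3], descend [2, 10]
    N2 x:[26,36] y:[32,103/3] z:[33,45] -> hit [33,103/3] leaf, test {P4(miss), P12@t=101/3, P15(miss)}
    N10 x:[40,60] y:[101/3,116/3] z:[37,46] -> miss, prune

order=[0, 5, 1, 13, 6, 8, 9, 2, 10]  |boxes|=9  |leaves|=1  hit=P12

== RESULT ==
12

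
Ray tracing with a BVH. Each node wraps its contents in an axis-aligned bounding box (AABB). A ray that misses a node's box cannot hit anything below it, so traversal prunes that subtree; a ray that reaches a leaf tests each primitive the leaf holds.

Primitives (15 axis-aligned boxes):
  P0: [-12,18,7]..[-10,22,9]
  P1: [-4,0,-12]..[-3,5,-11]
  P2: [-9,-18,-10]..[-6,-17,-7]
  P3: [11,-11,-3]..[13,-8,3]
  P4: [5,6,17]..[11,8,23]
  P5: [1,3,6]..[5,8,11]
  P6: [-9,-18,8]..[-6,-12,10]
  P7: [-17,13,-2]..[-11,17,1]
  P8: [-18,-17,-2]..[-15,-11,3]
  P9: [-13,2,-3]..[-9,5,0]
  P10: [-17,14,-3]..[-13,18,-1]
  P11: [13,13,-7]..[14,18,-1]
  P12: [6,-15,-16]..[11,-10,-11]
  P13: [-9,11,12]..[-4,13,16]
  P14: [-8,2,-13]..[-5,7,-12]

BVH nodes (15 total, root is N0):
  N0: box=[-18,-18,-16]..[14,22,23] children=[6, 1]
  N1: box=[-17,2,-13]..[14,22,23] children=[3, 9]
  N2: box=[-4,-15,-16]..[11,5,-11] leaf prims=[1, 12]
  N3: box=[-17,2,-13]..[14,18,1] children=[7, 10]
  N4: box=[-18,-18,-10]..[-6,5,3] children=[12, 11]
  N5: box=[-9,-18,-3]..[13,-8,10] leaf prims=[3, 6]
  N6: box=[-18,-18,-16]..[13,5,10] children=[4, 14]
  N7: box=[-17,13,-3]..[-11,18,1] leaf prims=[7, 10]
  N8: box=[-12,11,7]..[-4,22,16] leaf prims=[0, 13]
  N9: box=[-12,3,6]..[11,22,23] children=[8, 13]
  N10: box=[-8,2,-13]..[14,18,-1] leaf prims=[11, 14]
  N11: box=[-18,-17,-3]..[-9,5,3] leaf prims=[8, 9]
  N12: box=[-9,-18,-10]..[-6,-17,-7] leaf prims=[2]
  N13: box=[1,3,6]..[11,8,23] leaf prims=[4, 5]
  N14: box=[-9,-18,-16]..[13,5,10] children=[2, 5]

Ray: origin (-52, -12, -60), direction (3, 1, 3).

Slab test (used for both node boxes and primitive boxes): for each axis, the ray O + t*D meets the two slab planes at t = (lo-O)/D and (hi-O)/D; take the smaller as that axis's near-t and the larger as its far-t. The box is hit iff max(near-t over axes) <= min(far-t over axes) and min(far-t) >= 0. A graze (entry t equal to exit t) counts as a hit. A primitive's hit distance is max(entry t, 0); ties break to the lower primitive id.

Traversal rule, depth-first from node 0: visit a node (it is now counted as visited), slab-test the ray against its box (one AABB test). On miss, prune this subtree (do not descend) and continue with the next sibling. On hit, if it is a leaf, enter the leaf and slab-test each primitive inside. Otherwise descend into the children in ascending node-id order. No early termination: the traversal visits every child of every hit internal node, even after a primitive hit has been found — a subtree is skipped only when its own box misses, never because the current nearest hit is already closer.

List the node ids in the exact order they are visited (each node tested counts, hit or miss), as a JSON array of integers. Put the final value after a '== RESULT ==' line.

Traverse from the root:
N0 x:[34/3,22] y:[-6,34] z:[44/3,83/3] -> hit [44/3,22], descend [1, 6]
  N1 x:[35/3,22] y:[14,34] z:[47/3,83/3] -> hit [47/3,22], descend [3, 9]
    N3 x:[35/3,22] y:[14,30] z:[47/3,61/3] -> hit [47/3,61/3], descend [7, 10]
      N7 x:[35/3,41/3] y:[25,30] z:[19,61/3] -> miss, prune
      N10 x:[44/3,22] y:[14,30] z:[47/3,59/3] -> hit [47/3,59/3] leaf, test {P11(miss), P14@t=47/3}
    N9 x:[40/3,21] y:[15,34] z:[22,83/3] -> miss, prune
  N6 x:[34/3,65/3] y:[-6,17] z:[44/3,70/3] -> hit [44/3,17], descend [4, 14]
    N4 x:[34/3,46/3] y:[-6,17] z:[50/3,21] -> miss, prune
    N14 x:[43/3,65/3] y:[-6,17] z:[44/3,70/3] -> hit [44/3,17], descend [2, 5]
      N2 x:[16,21] y:[-3,17] z:[44/3,49/3] -> hit [16,49/3] leaf, test {P1@t=16, P12(miss)}
      N5 x:[43/3,65/3] y:[-6,4] z:[19,70/3] -> miss, prune

11 AABB tests over nodes [0, 1, 3, 7, 10, 9, 6, 4, 14, 2, 5]; 2 leaves entered; closest P14.

== RESULT ==
[0, 1, 3, 7, 10, 9, 6, 4, 14, 2, 5]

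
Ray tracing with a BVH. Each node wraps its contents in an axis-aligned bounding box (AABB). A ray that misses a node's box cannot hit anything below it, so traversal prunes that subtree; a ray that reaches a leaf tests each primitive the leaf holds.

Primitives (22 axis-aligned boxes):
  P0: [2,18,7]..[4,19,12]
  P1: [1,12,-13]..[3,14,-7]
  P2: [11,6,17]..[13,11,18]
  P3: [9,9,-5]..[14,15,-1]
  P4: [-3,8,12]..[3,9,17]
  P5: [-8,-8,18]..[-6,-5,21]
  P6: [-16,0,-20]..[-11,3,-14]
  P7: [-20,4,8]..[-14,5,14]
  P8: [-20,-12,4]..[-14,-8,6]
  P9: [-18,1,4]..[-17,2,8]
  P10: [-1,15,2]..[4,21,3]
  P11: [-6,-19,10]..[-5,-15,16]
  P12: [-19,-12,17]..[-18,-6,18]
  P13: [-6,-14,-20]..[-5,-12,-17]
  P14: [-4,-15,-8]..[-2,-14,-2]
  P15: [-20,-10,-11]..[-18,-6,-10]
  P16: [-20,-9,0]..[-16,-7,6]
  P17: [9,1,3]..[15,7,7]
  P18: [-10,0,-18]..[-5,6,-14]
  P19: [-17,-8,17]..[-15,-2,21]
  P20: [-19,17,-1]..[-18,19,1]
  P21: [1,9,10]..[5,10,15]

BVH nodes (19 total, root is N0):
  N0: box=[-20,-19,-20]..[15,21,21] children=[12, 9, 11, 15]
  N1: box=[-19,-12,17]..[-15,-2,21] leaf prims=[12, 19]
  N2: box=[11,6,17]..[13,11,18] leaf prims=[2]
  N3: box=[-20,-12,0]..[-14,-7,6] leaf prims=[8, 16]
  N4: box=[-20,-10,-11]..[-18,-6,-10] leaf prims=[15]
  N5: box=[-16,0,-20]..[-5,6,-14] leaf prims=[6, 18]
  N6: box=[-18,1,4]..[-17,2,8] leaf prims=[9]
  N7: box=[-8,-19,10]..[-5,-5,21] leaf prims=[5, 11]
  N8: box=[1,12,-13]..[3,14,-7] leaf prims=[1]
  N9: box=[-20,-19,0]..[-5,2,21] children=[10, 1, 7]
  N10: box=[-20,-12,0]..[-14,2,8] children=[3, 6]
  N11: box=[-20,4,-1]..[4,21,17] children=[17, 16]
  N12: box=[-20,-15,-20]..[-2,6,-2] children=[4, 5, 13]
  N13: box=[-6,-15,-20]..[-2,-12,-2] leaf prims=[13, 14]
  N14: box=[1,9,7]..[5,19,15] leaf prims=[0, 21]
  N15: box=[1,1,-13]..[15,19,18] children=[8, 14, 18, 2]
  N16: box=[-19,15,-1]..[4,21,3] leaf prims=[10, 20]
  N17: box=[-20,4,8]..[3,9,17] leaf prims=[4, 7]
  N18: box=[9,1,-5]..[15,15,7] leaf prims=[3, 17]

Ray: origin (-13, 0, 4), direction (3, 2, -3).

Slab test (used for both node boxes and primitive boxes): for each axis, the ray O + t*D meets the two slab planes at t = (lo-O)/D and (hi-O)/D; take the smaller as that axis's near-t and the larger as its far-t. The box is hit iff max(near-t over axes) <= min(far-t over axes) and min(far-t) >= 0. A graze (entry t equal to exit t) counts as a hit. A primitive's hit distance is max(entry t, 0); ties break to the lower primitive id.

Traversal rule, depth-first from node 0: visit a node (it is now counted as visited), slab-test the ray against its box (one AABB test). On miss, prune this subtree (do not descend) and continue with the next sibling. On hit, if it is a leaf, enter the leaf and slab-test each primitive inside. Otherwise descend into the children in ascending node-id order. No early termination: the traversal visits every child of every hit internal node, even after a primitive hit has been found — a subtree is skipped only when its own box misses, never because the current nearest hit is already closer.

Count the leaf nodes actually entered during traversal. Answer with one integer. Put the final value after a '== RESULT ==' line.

Traverse from the root:
N0 x:[-7/3,28/3] y:[-19/2,21/2] z:[-17/3,8] -> hit [-7/3,8], descend [9, 11, 12, 15]
  N9 x:[-7/3,8/3] y:[-19/2,1] z:[-17/3,4/3] -> hit [-7/3,1], descend [1, 7, 10]
    N1 x:[-2,-2/3] y:[-6,-1] z:[-17/3,-13/3] -> miss, prune
    N7 x:[5/3,8/3] y:[-19/2,-5/2] z:[-17/3,-2] -> miss, prune
    N10 x:[-7/3,-1/3] y:[-6,1] z:[-4/3,4/3] -> miss, prune
  N11 x:[-7/3,17/3] y:[2,21/2] z:[-13/3,5/3] -> miss, prune
  N12 x:[-7/3,11/3] y:[-15/2,3] z:[2,8] -> hit [2,3], descend [4, 5, 13]
    N4 x:[-7/3,-5/3] y:[-5,-3] z:[14/3,5] -> miss, prune
    N5 x:[-1,8/3] y:[0,3] z:[6,8] -> miss, prune
    N13 x:[7/3,11/3] y:[-15/2,-6] z:[2,8] -> miss, prune
  N15 x:[14/3,28/3] y:[1/2,19/2] z:[-14/3,17/3] -> hit [14/3,17/3], descend [2, 8, 14, 18]
    N2 x:[8,26/3] y:[3,11/2] z:[-14/3,-13/3] -> miss, prune
    N8 x:[14/3,16/3] y:[6,7] z:[11/3,17/3] -> miss, prune
    N14 x:[14/3,6] y:[9/2,19/2] z:[-11/3,-1] -> miss, prune
    N18 x:[22/3,28/3] y:[1/2,15/2] z:[-1,3] -> miss, prune

Summary -> nodes [0, 9, 1, 7, 10, 11, 12, 4, 5, 13, 15, 2, 8, 14, 18]; box-tests=15; leaf-entries=0; first=miss

== RESULT ==
0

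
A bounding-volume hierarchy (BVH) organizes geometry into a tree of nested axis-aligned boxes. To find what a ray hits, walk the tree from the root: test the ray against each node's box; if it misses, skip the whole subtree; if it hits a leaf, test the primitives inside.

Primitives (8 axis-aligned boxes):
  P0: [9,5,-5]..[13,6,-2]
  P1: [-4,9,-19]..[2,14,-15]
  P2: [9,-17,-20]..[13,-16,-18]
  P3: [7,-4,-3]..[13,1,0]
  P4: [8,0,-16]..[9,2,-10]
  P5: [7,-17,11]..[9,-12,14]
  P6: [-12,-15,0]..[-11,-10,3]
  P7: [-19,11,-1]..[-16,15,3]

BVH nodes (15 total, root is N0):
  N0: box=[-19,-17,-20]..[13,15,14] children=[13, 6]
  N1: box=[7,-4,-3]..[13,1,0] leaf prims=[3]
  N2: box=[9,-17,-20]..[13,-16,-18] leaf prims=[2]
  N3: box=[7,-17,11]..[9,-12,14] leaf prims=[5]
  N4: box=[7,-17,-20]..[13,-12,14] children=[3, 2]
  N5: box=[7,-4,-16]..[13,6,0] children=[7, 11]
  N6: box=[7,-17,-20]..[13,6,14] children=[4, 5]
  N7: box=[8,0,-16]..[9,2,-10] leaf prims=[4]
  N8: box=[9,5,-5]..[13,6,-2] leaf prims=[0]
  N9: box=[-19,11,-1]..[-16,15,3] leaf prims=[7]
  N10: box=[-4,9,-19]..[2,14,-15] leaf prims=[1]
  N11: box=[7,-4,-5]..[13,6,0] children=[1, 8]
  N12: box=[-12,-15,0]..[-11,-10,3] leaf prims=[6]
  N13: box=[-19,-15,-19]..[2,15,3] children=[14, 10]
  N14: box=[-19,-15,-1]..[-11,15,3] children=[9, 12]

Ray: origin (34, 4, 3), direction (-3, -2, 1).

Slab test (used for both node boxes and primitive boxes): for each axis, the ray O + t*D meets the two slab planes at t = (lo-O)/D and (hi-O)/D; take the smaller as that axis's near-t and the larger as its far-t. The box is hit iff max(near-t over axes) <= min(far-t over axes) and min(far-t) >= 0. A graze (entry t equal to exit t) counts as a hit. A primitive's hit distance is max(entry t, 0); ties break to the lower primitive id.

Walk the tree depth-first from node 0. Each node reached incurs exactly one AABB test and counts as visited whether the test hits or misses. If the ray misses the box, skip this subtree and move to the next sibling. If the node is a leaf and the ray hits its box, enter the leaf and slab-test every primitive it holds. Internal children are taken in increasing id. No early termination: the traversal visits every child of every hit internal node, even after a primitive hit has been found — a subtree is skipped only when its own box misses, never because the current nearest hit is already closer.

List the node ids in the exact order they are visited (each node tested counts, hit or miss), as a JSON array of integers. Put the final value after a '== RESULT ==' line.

Traverse from the root:
N0 x:[7,53/3] y:[-11/2,21/2] z:[-23,11] -> hit [7,21/2], descend [6, 13]
  N6 x:[7,9] y:[-1,21/2] z:[-23,11] -> hit [7,9], descend [4, 5]
    N4 x:[7,9] y:[8,21/2] z:[-23,11] -> hit [8,9], descend [2, 3]
      N2 x:[7,25/3] y:[10,21/2] z:[-23,-21] -> miss, prune
      N3 x:[25/3,9] y:[8,21/2] z:[8,11] -> hit [25/3,9] leaf, test {P5@t=25/3}
    N5 x:[7,9] y:[-1,4] z:[-19,-3] -> miss, prune
  N13 x:[32/3,53/3] y:[-11/2,19/2] z:[-22,0] -> miss, prune

Summary -> nodes [0, 6, 4, 2, 3, 5, 13]; box-tests=7; leaf-entries=1; first=P5

== RESULT ==
[0, 6, 4, 2, 3, 5, 13]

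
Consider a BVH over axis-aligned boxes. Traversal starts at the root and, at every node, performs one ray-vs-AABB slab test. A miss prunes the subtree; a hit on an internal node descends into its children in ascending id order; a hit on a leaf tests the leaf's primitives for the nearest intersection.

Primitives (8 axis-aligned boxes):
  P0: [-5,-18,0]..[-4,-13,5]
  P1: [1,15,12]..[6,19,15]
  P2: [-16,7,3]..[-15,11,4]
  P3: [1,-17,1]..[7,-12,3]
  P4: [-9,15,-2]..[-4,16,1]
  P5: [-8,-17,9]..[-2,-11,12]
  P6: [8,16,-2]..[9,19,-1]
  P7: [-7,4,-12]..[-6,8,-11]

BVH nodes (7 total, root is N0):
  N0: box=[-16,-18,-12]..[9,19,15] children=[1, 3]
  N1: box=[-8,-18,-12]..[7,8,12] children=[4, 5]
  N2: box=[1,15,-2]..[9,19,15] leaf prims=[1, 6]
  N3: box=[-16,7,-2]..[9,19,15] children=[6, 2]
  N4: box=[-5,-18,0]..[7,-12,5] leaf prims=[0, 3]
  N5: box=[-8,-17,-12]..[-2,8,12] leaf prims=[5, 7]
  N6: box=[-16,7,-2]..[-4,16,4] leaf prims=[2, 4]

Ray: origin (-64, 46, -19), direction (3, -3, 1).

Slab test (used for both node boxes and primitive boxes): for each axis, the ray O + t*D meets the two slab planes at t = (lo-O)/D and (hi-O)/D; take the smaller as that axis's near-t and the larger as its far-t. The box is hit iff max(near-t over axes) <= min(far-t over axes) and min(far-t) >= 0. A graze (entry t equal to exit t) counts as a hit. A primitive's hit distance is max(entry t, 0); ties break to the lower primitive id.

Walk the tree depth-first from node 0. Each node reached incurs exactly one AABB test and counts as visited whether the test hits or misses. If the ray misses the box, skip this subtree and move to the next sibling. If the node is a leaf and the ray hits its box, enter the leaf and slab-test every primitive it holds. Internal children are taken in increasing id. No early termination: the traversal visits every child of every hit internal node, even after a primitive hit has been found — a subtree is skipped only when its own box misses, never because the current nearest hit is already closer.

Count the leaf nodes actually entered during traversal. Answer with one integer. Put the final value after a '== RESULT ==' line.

Traverse from the root:
N0 x:[16,73/3] y:[9,64/3] z:[7,34] -> hit [16,64/3], descend [1, 3]
  N1 x:[56/3,71/3] y:[38/3,64/3] z:[7,31] -> hit [56/3,64/3], descend [4, 5]
    N4 x:[59/3,71/3] y:[58/3,64/3] z:[19,24] -> hit [59/3,64/3] leaf, test {P0@t=59/3, P3(miss)}
    N5 x:[56/3,62/3] y:[38/3,21] z:[7,31] -> hit [56/3,62/3] leaf, test {P5(miss), P7(miss)}
  N3 x:[16,73/3] y:[9,13] z:[17,34] -> miss, prune

Summary -> nodes [0, 1, 4, 5, 3]; box-tests=5; leaf-entries=2; first=P0

== RESULT ==
2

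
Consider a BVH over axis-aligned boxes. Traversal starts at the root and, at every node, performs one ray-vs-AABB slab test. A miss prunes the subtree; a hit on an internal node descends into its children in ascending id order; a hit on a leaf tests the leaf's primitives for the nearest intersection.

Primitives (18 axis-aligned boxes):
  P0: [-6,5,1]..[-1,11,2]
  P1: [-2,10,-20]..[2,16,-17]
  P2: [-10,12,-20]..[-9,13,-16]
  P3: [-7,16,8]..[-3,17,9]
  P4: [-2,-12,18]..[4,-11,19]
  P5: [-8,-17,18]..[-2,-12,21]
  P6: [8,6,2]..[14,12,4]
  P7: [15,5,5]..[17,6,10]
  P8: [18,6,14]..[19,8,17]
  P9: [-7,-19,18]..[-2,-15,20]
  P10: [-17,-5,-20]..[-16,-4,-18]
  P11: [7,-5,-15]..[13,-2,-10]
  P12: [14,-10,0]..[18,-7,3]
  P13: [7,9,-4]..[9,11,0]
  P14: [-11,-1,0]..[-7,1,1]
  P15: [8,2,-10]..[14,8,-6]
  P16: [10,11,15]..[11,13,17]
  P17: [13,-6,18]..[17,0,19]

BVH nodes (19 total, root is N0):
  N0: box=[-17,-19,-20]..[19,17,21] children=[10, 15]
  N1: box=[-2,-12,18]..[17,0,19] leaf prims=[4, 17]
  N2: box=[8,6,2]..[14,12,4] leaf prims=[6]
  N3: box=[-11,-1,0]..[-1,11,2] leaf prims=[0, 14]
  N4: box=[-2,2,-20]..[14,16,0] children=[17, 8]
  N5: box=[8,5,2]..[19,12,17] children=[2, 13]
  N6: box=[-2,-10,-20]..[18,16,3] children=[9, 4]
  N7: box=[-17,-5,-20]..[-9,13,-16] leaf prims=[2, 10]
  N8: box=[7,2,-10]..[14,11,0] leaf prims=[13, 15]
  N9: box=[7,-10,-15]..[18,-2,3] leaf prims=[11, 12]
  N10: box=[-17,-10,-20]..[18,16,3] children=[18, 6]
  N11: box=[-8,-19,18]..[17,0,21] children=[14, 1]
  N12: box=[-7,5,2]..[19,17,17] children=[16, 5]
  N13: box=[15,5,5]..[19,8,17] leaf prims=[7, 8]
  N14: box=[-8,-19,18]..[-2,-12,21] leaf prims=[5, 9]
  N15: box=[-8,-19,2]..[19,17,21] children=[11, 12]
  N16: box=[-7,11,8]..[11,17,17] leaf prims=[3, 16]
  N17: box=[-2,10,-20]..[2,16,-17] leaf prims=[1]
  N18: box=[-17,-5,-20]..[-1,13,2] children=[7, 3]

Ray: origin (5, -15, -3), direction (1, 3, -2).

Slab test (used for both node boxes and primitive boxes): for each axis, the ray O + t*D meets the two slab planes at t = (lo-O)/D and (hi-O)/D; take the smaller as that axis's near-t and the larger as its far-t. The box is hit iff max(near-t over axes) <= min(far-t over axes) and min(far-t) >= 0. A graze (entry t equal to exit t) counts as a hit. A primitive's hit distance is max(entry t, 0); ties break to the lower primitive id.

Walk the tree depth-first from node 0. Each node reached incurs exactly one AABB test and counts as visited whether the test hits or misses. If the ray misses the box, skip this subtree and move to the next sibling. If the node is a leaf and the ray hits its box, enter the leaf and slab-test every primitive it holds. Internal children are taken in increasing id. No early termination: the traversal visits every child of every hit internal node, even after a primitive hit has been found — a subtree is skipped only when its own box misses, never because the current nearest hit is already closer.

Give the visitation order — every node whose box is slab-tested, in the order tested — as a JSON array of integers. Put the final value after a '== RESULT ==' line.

Walk:
N0 x:[-22,14] y:[-4/3,32/3] z:[-12,17/2] -> hit [-4/3,17/2], descend [10, 15]
  N10 x:[-22,13] y:[5/3,31/3] z:[-3,17/2] -> hit [5/3,17/2], descend [6, 18]
    N6 x:[-7,13] y:[5/3,31/3] z:[-3,17/2] -> hit [5/3,17/2], descend [4, 9]
      N4 x:[-7,9] y:[17/3,31/3] z:[-3/2,17/2] -> hit [17/3,17/2], descend [8, 17]
        N8 x:[2,9] y:[17/3,26/3] z:[-3/2,7/2] -> miss, prune
        N17 x:[-7,-3] y:[25/3,31/3] z:[7,17/2] -> miss, prune
      N9 x:[2,13] y:[5/3,13/3] z:[-3,6] -> hit [2,13/3] leaf, test {P11@t=7/2, P12(miss)}
    N18 x:[-22,-6] y:[10/3,28/3] z:[-5/2,17/2] -> miss, prune
  N15 x:[-13,14] y:[-4/3,32/3] z:[-12,-5/2] -> miss, prune

Visited [0, 10, 6, 4, 8, 17, 9, 18, 15]. Tests: 9 box, 1 leaf. Nearest: P11.

== RESULT ==
[0, 10, 6, 4, 8, 17, 9, 18, 15]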